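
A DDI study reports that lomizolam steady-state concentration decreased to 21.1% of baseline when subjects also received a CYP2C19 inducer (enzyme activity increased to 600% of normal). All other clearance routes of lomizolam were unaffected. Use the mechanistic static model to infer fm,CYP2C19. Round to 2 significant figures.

0.75

Write x for the fraction cleared via CYP2C19. The observed steady-state concentration change means clearance rose to 1/0.211 = 4.739 of baseline.
Setting x·6 + (1 − x) = 4.739 and solving: x = (4.739 − 1)/(6 − 1) = 0.75.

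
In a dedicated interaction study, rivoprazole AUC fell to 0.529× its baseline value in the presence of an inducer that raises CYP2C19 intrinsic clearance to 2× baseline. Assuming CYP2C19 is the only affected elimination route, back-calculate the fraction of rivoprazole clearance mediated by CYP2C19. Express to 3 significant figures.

0.890

Call the CYP2C19 fraction fm. After the interaction, CL_new/CL_old = fm × 2 + (1 − fm).
AUC ratio = 1 / (new CL fraction), so new CL fraction = 1 / 0.529 = 1.89.
fm × 2 + 1 − fm = 1.89  ⇒  fm × (2 − 1) = 0.8904  ⇒  fm = 0.890.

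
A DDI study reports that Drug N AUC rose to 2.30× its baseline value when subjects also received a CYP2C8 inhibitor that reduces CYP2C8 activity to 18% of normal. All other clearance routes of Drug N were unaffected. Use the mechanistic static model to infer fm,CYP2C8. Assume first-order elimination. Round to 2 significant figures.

0.69

Let fm be the CYP2C8 fraction. New clearance relative to baseline = fm × 0.18 + (1 − fm).
AUC ratio = 1 / (new CL fraction), so new CL fraction = 1 / 2.30 = 0.4348.
fm × 0.18 + 1 − fm = 0.4348  ⇒  fm × (0.18 − 1) = −0.5652  ⇒  fm = 0.69.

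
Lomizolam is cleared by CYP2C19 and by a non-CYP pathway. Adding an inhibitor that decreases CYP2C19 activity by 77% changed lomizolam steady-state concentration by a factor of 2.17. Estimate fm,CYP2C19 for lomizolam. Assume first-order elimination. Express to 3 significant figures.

Let fm be the CYP2C19 fraction. New clearance relative to baseline = fm × 0.23 + (1 − fm).
Steady-state concentration ratio = 1 / (new CL fraction), so new CL fraction = 1 / 2.17 = 0.4608.
fm × 0.23 + 1 − fm = 0.4608  ⇒  fm × (0.23 − 1) = −0.5392  ⇒  fm = 0.700.

0.700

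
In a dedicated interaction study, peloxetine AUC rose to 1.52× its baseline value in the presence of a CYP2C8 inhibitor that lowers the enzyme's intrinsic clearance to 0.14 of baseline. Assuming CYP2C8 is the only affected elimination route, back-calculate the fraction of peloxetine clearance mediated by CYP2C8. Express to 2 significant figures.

CL'/CL = 1 / 1.52 = 0.6579
0.14·fm + (1 − fm) = 0.6579
fm = (0.6579 − 1) / (0.14 − 1) = 0.40

0.40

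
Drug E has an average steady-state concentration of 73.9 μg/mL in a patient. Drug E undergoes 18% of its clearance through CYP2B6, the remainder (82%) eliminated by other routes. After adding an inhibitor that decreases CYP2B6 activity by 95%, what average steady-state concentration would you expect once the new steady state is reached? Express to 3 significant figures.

The CYP2B6 pathway (18% of clearance) drops to 0.05× activity: 0.18 × 0.05 = 0.009.
The remaining 82% of clearance is unaffected.
New clearance relative to baseline: 0.009 + 0.82 = 0.829.
New average steady-state concentration = baseline ÷ relative clearance = 73.9 / 0.829 = 89.1 μg/mL.

89.1 μg/mL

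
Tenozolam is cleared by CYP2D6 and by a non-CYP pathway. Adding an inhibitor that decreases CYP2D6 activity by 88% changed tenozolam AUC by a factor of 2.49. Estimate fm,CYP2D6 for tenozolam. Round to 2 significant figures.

0.68

Let fm be the CYP2D6 fraction. New clearance relative to baseline = fm × 0.12 + (1 − fm).
AUC ratio = 1 / (new CL fraction), so new CL fraction = 1 / 2.49 = 0.4016.
fm × 0.12 + 1 − fm = 0.4016  ⇒  fm × (0.12 − 1) = −0.5984  ⇒  fm = 0.68.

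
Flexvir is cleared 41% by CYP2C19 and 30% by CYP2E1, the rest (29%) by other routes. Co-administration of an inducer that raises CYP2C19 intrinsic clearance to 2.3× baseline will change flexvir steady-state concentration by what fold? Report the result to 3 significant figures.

The CYP2C19 pathway (41% of clearance) rises to 2.3× activity: 0.41 × 2.3 = 0.943.
CYP2E1 (30%) and the residual 29% are unaffected.
Relative clearance = 0.943 + 0.3 + 0.29 = 1.533.
Steady-state concentration is inversely proportional to clearance, so the fold-change is 1 / 1.533 = 0.652.

0.652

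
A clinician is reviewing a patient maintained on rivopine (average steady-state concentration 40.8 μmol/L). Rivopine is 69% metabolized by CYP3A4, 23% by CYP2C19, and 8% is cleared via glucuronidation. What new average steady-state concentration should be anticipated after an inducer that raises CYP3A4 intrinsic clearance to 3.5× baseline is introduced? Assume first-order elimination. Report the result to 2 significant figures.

15 μmol/L

CYP3A4: 0.69 × 3.5 = 2.415
CYP2C19: 0.23 (unchanged)
Other: 0.08 (unchanged)
New clearance relative to baseline: 2.415 + 0.23 + 0.08 = 2.725.
New average steady-state concentration = baseline ÷ relative clearance = 40.8 / 2.725 = 15 μmol/L.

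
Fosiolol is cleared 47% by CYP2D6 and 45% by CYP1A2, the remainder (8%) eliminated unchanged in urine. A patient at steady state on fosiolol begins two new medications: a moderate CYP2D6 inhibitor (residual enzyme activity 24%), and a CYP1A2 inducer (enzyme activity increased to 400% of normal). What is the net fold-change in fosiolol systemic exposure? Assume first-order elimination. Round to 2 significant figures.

The CYP2D6 pathway (47% of clearance) is reduced to 0.24× activity: 0.47 × 0.24 = 0.1128.
The CYP1A2 pathway (45% of clearance) is boosted to 4× activity: 0.45 × 4 = 1.8.
The remaining 8% of clearance is unaffected.
CL_new/CL_old = 0.1128 + 1.8 + 0.08 = 1.9928.
Because systemic exposure varies inversely with clearance, the combined effect is 1 / 1.9928 = 0.50.

0.50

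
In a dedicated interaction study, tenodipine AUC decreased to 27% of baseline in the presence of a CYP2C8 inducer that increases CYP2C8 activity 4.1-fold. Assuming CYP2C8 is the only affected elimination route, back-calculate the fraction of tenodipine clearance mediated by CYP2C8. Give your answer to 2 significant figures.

0.87

Let fm be the CYP2C8 fraction. New clearance relative to baseline = fm × 4.1 + (1 − fm).
AUC ratio = 1 / (new CL fraction), so new CL fraction = 1 / 0.270 = 3.704.
fm × 4.1 + 1 − fm = 3.704  ⇒  fm × (4.1 − 1) = 2.704  ⇒  fm = 0.87.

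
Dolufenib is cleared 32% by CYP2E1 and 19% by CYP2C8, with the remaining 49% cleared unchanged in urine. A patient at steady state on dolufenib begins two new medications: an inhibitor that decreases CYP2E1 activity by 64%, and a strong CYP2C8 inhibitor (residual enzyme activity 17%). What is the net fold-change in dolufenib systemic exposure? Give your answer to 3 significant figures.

CYP2E1: 0.32 × 0.36 = 0.1152
CYP2C8: 0.19 × 0.17 = 0.0323
Other: 0.49 (unchanged)
CL_new/CL_old = 0.1152 + 0.0323 + 0.49 = 0.6375.
Because systemic exposure varies inversely with clearance, the combined effect is 1 / 0.6375 = 1.57.

1.57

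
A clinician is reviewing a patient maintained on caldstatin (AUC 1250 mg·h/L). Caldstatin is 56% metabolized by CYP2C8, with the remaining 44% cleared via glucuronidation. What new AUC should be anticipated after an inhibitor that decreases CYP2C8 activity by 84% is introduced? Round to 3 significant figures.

The CYP2C8 pathway (56% of clearance) falls to 0.16× activity: 0.56 × 0.16 = 0.0896.
Non-CYP routes (44%) are unchanged.
Relative clearance = 0.0896 + 0.44 = 0.5296.
AUC ∝ 1/CL, so new value = 1250 / 0.5296 = 2.36 × 10³ mg·h/L.

2.36 × 10³ mg·h/L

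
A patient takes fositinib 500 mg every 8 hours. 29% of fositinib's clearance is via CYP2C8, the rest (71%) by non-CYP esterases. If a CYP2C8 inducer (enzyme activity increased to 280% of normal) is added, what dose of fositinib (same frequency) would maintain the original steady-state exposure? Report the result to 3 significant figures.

The CYP2C8 pathway (29% of clearance) is boosted to 2.8× activity: 0.29 × 2.8 = 0.812.
The remaining 71% of clearance is unaffected.
New clearance relative to baseline: 0.812 + 0.71 = 1.522.
To maintain the same steady-state level, dose must scale with clearance: new dose = 500 × 1.522 = 761 mg.

761 mg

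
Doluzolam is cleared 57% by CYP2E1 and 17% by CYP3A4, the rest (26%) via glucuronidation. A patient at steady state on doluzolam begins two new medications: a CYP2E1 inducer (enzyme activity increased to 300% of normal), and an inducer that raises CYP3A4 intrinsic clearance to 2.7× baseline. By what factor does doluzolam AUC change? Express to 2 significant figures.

0.41

The CYP2E1 pathway (57% of clearance) is boosted to 3× activity: 0.57 × 3 = 1.71.
The CYP3A4 pathway (17% of clearance) increases to 2.7× activity: 0.17 × 2.7 = 0.459.
The remaining 26% of clearance is unaffected.
New clearance relative to baseline: 1.71 + 0.459 + 0.26 = 2.429.
Because AUC varies inversely with clearance, the combined effect is 1 / 2.429 = 0.41.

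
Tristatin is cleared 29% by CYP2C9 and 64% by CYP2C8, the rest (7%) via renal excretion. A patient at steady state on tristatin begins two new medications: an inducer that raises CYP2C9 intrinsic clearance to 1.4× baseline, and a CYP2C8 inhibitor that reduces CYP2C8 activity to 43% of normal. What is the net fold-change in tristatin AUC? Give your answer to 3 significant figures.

1.33

The CYP2C9 pathway (29% of clearance) increases to 1.4× activity: 0.29 × 1.4 = 0.406.
The CYP2C8 pathway (64% of clearance) drops to 0.43× activity: 0.64 × 0.43 = 0.2752.
Non-CYP routes (7%) are unchanged.
CL_new/CL_old = 0.406 + 0.2752 + 0.07 = 0.7512.
AUC ∝ 1/CL: fold-change = 1 / 0.7512 = 1.33.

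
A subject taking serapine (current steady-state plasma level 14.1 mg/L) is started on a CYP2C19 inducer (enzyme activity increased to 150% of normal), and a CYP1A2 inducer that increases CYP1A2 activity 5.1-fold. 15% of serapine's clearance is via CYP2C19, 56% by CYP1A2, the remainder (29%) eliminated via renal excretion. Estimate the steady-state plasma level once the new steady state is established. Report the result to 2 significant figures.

CYP2C19: 0.15 × 1.5 = 0.225
CYP1A2: 0.56 × 5.1 = 2.856
Other: 0.29 (unchanged)
Relative clearance = 0.225 + 2.856 + 0.29 = 3.371.
New steady-state plasma level = 14.1 / 3.371 = 4.2 mg/L (concentration scales inversely with clearance).

4.2 mg/L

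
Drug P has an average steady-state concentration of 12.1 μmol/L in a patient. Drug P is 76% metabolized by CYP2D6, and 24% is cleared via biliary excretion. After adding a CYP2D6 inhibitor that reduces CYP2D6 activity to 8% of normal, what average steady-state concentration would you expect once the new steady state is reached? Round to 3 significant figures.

40.2 μmol/L

The CYP2D6 pathway (76% of clearance) falls to 0.08× activity: 0.76 × 0.08 = 0.0608.
Non-CYP routes (24%) are unchanged.
New clearance relative to baseline: 0.0608 + 0.24 = 0.3008.
New average steady-state concentration = baseline ÷ relative clearance = 12.1 / 0.3008 = 40.2 μmol/L.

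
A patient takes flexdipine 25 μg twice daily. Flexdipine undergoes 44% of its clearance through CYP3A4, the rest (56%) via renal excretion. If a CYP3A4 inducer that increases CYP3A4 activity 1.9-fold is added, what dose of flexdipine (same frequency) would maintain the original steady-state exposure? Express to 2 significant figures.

CYP3A4: 0.44 × 1.9 = 0.836
Other: 0.56 (unchanged)
New clearance relative to baseline: 0.836 + 0.56 = 1.396.
To maintain the same steady-state level, dose must scale with clearance: new dose = 25 × 1.396 = 35 μg.

35 μg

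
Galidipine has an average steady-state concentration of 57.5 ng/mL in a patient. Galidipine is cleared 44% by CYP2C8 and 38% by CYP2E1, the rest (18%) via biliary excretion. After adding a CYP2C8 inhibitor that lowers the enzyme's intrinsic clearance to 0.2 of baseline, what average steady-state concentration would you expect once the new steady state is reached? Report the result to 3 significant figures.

88.7 ng/mL

The CYP2C8 pathway (44% of clearance) is reduced to 0.2× activity: 0.44 × 0.2 = 0.088.
CYP2E1 (38%) and the residual 18% are unaffected.
Relative clearance = 0.088 + 0.38 + 0.18 = 0.648.
With dosing unchanged, average steady-state concentration scales as 1/CL: 57.5 / 0.648 = 88.7 ng/mL.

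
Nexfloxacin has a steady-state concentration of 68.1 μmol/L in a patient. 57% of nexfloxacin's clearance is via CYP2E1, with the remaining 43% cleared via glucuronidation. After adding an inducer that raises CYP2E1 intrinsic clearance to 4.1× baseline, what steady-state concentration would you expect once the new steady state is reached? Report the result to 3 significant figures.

24.6 μmol/L

The CYP2E1 pathway (57% of clearance) rises to 4.1× activity: 0.57 × 4.1 = 2.337.
The remaining 43% of clearance is unaffected.
CL_new/CL_old = 2.337 + 0.43 = 2.767.
Steady-state concentration ∝ 1/CL, so new value = 68.1 / 2.767 = 24.6 μmol/L.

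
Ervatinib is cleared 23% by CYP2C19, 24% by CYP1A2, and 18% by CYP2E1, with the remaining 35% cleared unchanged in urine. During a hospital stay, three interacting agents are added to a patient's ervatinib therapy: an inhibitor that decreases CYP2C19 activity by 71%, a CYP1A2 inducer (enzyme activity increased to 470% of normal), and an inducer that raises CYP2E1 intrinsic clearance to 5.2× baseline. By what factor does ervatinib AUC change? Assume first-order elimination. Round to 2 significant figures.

0.40

CYP2C19: 0.23 × 0.29 = 0.0667
CYP1A2: 0.24 × 4.7 = 1.128
CYP2E1: 0.18 × 5.2 = 0.936
Other: 0.35 (unchanged)
New clearance relative to baseline: 0.0667 + 1.128 + 0.936 + 0.35 = 2.4807.
AUC ∝ 1/CL: fold-change = 1 / 2.4807 = 0.40.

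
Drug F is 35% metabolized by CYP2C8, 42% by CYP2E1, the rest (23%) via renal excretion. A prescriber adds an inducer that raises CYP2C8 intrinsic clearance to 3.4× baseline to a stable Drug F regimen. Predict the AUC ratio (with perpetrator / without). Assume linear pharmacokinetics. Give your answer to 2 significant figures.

0.54

The CYP2C8 pathway (35% of clearance) increases to 3.4× activity: 0.35 × 3.4 = 1.19.
CYP2E1 (42%) and the residual 23% are unaffected.
New clearance relative to baseline: 1.19 + 0.42 + 0.23 = 1.84.
AUC ratio = CL_old/CL_new = 1 / 1.84 = 0.54.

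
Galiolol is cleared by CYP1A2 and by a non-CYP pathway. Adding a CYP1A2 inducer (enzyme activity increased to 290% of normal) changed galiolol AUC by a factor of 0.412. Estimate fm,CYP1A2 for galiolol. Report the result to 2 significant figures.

Write x for the fraction cleared via CYP1A2. The observed AUC change means clearance rose to 1/0.412 = 2.427 of baseline.
Setting x·2.9 + (1 − x) = 2.427 and solving: x = (2.427 − 1)/(2.9 − 1) = 0.75.

0.75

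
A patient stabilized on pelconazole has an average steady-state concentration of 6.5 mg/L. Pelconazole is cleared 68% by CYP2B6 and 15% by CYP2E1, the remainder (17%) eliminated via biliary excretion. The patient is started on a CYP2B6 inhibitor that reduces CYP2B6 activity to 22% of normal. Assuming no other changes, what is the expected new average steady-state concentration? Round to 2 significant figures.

The CYP2B6 pathway (68% of clearance) drops to 0.22× activity: 0.68 × 0.22 = 0.1496.
CYP2E1 (15%) and the residual 17% are unaffected.
Relative clearance = 0.1496 + 0.15 + 0.17 = 0.4696.
Average steady-state concentration ∝ 1/CL, so new value = 6.5 / 0.4696 = 14 mg/L.

14 mg/L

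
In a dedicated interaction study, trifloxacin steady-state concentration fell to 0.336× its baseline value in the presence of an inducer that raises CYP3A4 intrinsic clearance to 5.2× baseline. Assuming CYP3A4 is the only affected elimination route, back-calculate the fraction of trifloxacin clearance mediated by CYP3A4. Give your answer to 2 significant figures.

0.47

Let x = fm,CYP3A4. Because steady-state concentration ∝ 1/CL, relative clearance rose to 1/0.336 = 2.976.
Only the CYP3A4 route changed, so 2.976 = x·5.2 + (1 − x), giving x = 0.47.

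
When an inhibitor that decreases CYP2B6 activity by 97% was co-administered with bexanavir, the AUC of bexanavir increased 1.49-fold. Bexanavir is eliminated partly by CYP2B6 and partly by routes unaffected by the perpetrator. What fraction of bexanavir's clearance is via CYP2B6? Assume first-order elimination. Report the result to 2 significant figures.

Call the CYP2B6 fraction fm. After the interaction, CL_new/CL_old = fm × 0.03 + (1 − fm).
AUC ratio = 1 / (new CL fraction), so new CL fraction = 1 / 1.49 = 0.6711.
fm × 0.03 + 1 − fm = 0.6711  ⇒  fm × (0.03 − 1) = −0.3289  ⇒  fm = 0.34.

0.34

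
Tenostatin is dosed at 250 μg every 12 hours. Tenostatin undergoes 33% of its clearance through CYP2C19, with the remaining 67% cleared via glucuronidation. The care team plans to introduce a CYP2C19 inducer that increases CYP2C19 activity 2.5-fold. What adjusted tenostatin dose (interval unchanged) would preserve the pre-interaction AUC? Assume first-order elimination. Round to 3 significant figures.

374 μg

The CYP2C19 pathway (33% of clearance) rises to 2.5× activity: 0.33 × 2.5 = 0.825.
The remaining 67% of clearance is unaffected.
CL_new/CL_old = 0.825 + 0.67 = 1.495.
Exposure is unchanged when dose changes in proportion to clearance. New dose = 250 μg × 1.495 = 374 μg.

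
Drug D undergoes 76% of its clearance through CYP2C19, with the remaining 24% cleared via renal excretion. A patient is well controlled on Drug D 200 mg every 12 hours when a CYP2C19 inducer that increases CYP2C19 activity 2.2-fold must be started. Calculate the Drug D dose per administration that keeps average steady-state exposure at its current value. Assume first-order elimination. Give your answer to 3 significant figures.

CYP2C19: 0.76 × 2.2 = 1.672
Other: 0.24 (unchanged)
Relative clearance = 1.672 + 0.24 = 1.912.
Exposure is unchanged when dose changes in proportion to clearance. New dose = 200 mg × 1.912 = 382 mg.

382 mg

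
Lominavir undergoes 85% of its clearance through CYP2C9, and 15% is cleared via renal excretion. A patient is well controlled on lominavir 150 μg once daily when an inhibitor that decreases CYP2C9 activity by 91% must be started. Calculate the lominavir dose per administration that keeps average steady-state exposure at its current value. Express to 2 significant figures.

CYP2C9: 0.85 × 0.09 = 0.0765
Other: 0.15 (unchanged)
Relative clearance = 0.0765 + 0.15 = 0.2265.
Exposure is unchanged when dose changes in proportion to clearance. New dose = 150 μg × 0.2265 = 34 μg.

34 μg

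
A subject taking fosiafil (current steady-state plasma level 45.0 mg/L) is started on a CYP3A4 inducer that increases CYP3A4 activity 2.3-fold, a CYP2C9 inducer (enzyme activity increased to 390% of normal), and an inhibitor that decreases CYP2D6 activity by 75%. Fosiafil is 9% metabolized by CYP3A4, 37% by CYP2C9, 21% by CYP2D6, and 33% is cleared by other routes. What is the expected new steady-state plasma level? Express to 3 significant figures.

The CYP3A4 pathway (9% of clearance) is boosted to 2.3× activity: 0.09 × 2.3 = 0.207.
The CYP2C9 pathway (37% of clearance) rises to 3.9× activity: 0.37 × 3.9 = 1.443.
The CYP2D6 pathway (21% of clearance) is reduced to 0.25× activity: 0.21 × 0.25 = 0.0525.
Non-CYP routes (33%) are unchanged.
Relative clearance = 0.207 + 1.443 + 0.0525 + 0.33 = 2.0325.
Dividing the baseline by the relative clearance: 45.0 / 2.0325 = 22.1 mg/L.

22.1 mg/L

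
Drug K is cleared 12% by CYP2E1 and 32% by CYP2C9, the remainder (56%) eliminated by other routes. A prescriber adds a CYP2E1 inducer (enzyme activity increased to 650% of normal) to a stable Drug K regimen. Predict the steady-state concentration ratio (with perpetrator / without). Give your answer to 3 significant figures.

The CYP2E1 pathway (12% of clearance) increases to 6.5× activity: 0.12 × 6.5 = 0.78.
CYP2C9 (32%) and the residual 56% are unaffected.
Relative clearance = 0.78 + 0.32 + 0.56 = 1.66.
Steady-state concentration ratio = CL_old/CL_new = 1 / 1.66 = 0.602.

0.602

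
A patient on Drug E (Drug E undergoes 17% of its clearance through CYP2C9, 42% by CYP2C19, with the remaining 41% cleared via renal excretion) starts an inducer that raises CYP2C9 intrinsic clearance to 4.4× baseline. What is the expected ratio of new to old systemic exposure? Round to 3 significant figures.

0.634

CYP2C9: 0.17 × 4.4 = 0.748
CYP2C19: 0.42 (unchanged)
Other: 0.41 (unchanged)
New clearance relative to baseline: 0.748 + 0.42 + 0.41 = 1.578.
Systemic exposure ratio = CL_old/CL_new = 1 / 1.578 = 0.634.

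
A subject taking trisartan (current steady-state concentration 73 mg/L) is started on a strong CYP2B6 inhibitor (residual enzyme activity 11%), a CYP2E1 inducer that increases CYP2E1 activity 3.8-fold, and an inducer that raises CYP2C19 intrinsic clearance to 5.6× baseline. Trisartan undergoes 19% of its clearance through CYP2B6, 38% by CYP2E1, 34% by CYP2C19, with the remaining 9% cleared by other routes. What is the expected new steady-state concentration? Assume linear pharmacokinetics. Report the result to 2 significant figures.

The CYP2B6 pathway (19% of clearance) is reduced to 0.11× activity: 0.19 × 0.11 = 0.0209.
The CYP2E1 pathway (38% of clearance) increases to 3.8× activity: 0.38 × 3.8 = 1.444.
The CYP2C19 pathway (34% of clearance) increases to 5.6× activity: 0.34 × 5.6 = 1.904.
Non-CYP routes (9%) are unchanged.
Relative clearance = 0.0209 + 1.444 + 1.904 + 0.09 = 3.4589.
Steady-state concentration ∝ 1/CL: new value = 73 / 3.4589 = 21 mg/L.

21 mg/L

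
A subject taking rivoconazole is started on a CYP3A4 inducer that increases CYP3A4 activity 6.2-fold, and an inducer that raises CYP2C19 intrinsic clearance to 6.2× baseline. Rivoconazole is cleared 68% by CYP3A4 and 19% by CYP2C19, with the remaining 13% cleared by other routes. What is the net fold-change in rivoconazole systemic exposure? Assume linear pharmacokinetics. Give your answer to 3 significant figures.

0.181

The CYP3A4 pathway (68% of clearance) is boosted to 6.2× activity: 0.68 × 6.2 = 4.216.
The CYP2C19 pathway (19% of clearance) rises to 6.2× activity: 0.19 × 6.2 = 1.178.
Non-CYP routes (13%) are unchanged.
CL_new/CL_old = 4.216 + 1.178 + 0.13 = 5.524.
Because systemic exposure varies inversely with clearance, the combined effect is 1 / 5.524 = 0.181.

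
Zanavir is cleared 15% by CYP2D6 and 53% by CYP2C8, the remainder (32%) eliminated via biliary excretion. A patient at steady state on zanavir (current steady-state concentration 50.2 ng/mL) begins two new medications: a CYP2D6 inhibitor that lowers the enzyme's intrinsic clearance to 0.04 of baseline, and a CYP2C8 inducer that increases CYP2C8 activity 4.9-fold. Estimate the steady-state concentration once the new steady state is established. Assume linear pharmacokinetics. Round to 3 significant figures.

CYP2D6: 0.15 × 0.04 = 0.006
CYP2C8: 0.53 × 4.9 = 2.597
Other: 0.32 (unchanged)
Relative clearance = 0.006 + 2.597 + 0.32 = 2.923.
Dividing the baseline by the relative clearance: 50.2 / 2.923 = 17.2 ng/mL.

17.2 ng/mL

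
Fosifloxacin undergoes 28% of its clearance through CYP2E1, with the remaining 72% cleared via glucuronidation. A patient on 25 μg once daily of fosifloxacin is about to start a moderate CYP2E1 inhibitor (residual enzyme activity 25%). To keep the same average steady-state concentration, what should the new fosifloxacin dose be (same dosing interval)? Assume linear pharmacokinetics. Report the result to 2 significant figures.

The CYP2E1 pathway (28% of clearance) is reduced to 0.25× activity: 0.28 × 0.25 = 0.07.
The remaining 72% of clearance is unaffected.
CL_new/CL_old = 0.07 + 0.72 = 0.79.
Exposure is unchanged when dose changes in proportion to clearance. New dose = 25 μg × 0.79 = 20 μg.

20 μg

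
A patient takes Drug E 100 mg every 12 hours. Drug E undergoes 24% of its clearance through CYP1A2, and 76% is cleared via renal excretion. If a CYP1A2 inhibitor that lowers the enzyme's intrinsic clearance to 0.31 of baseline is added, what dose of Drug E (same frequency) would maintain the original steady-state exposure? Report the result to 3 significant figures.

83.4 mg

CYP1A2: 0.24 × 0.31 = 0.0744
Other: 0.76 (unchanged)
Relative clearance = 0.0744 + 0.76 = 0.8344.
Css,avg = (dose rate)/CL, so holding Css fixed requires dose ∝ CL: 100 × 0.8344 = 83.4 mg.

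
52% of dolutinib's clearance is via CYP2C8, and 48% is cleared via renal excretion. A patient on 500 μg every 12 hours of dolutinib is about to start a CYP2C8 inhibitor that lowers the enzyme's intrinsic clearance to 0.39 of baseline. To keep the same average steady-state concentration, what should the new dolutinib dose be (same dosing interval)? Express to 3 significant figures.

The CYP2C8 pathway (52% of clearance) falls to 0.39× activity: 0.52 × 0.39 = 0.2028.
Non-CYP routes (48%) are unchanged.
New clearance relative to baseline: 0.2028 + 0.48 = 0.6828.
Css,avg = (dose rate)/CL, so holding Css fixed requires dose ∝ CL: 500 × 0.6828 = 341 μg.

341 μg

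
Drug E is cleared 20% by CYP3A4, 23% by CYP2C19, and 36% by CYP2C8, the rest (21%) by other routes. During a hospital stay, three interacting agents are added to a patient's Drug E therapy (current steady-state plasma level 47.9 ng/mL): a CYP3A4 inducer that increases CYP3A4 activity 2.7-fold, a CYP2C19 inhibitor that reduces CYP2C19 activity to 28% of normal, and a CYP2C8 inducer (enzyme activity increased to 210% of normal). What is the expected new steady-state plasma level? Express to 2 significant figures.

The CYP3A4 pathway (20% of clearance) is boosted to 2.7× activity: 0.2 × 2.7 = 0.54.
The CYP2C19 pathway (23% of clearance) falls to 0.28× activity: 0.23 × 0.28 = 0.0644.
The CYP2C8 pathway (36% of clearance) rises to 2.1× activity: 0.36 × 2.1 = 0.756.
The remaining 21% of clearance is unaffected.
Relative clearance = 0.54 + 0.0644 + 0.756 + 0.21 = 1.5704.
Dividing the baseline by the relative clearance: 47.9 / 1.5704 = 31 ng/mL.

31 ng/mL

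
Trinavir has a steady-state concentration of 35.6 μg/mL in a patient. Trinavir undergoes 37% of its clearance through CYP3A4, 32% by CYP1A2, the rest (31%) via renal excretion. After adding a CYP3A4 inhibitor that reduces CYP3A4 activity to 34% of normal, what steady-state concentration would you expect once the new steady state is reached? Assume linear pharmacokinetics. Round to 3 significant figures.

47.1 μg/mL

The CYP3A4 pathway (37% of clearance) falls to 0.34× activity: 0.37 × 0.34 = 0.1258.
CYP1A2 (32%) and the residual 31% are unaffected.
New clearance relative to baseline: 0.1258 + 0.32 + 0.31 = 0.7558.
Steady-state concentration ∝ 1/CL, so new value = 35.6 / 0.7558 = 47.1 μg/mL.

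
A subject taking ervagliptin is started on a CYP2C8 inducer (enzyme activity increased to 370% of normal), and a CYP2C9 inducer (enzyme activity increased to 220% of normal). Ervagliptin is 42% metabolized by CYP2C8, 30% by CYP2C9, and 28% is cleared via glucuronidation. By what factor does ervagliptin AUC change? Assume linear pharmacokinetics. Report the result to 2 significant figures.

0.40

The CYP2C8 pathway (42% of clearance) increases to 3.7× activity: 0.42 × 3.7 = 1.554.
The CYP2C9 pathway (30% of clearance) rises to 2.2× activity: 0.3 × 2.2 = 0.66.
Non-CYP routes (28%) are unchanged.
Relative clearance = 1.554 + 0.66 + 0.28 = 2.494.
AUC ∝ 1/CL: fold-change = 1 / 2.494 = 0.40.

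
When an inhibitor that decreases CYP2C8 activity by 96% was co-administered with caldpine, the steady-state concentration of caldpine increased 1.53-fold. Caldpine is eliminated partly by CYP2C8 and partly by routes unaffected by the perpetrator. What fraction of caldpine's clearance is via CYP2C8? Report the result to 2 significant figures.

0.36

Let fm be the CYP2C8 fraction. New clearance relative to baseline = fm × 0.04 + (1 − fm).
Steady-state concentration ratio = 1 / (new CL fraction), so new CL fraction = 1 / 1.53 = 0.6536.
fm × 0.04 + 1 − fm = 0.6536  ⇒  fm × (0.04 − 1) = −0.3464  ⇒  fm = 0.36.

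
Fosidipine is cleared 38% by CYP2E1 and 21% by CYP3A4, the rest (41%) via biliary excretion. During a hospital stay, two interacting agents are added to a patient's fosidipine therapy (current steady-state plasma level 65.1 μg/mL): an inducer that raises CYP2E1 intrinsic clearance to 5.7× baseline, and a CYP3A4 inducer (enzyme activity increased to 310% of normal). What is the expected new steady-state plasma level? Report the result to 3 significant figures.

20.2 μg/mL

CYP2E1: 0.38 × 5.7 = 2.166
CYP3A4: 0.21 × 3.1 = 0.651
Other: 0.41 (unchanged)
New clearance relative to baseline: 2.166 + 0.651 + 0.41 = 3.227.
Steady-state plasma level ∝ 1/CL: new value = 65.1 / 3.227 = 20.2 μg/mL.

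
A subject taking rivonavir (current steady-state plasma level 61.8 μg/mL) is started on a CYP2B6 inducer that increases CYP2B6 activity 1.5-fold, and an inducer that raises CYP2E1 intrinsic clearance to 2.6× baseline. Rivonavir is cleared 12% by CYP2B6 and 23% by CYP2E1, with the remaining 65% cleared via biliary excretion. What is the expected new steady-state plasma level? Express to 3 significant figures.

CYP2B6: 0.12 × 1.5 = 0.18
CYP2E1: 0.23 × 2.6 = 0.598
Other: 0.65 (unchanged)
Relative clearance = 0.18 + 0.598 + 0.65 = 1.428.
Steady-state plasma level ∝ 1/CL: new value = 61.8 / 1.428 = 43.3 μg/mL.

43.3 μg/mL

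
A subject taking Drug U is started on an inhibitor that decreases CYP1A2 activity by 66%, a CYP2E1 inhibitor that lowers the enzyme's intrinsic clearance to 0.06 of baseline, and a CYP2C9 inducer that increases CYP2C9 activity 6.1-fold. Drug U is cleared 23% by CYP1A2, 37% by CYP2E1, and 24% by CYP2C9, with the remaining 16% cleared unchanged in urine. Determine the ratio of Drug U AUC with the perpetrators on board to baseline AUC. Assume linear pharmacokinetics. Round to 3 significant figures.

0.580

The CYP1A2 pathway (23% of clearance) drops to 0.34× activity: 0.23 × 0.34 = 0.0782.
The CYP2E1 pathway (37% of clearance) falls to 0.06× activity: 0.37 × 0.06 = 0.0222.
The CYP2C9 pathway (24% of clearance) rises to 6.1× activity: 0.24 × 6.1 = 1.464.
Non-CYP routes (16%) are unchanged.
New clearance relative to baseline: 0.0782 + 0.0222 + 1.464 + 0.16 = 1.7244.
AUC ∝ 1/CL: fold-change = 1 / 1.7244 = 0.580.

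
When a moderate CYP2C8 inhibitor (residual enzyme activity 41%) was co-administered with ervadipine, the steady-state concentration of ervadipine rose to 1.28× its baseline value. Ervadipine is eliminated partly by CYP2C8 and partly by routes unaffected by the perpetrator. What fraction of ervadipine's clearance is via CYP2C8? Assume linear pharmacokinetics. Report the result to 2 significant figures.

0.37

Write x for the fraction cleared via CYP2C8. The observed steady-state concentration change means clearance fell to 1/1.28 = 0.7812 of baseline.
Only the CYP2C8 route changed, so 0.7812 = x·0.41 + (1 − x), giving x = 0.37.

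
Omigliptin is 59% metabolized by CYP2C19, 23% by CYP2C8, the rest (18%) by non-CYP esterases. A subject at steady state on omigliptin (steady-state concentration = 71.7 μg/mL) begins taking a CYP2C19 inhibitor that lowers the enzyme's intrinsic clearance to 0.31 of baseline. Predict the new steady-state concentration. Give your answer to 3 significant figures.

121 μg/mL

CYP2C19: 0.59 × 0.31 = 0.1829
CYP2C8: 0.23 (unchanged)
Other: 0.18 (unchanged)
Relative clearance = 0.1829 + 0.23 + 0.18 = 0.5929.
Steady-state concentration ∝ 1/CL, so new value = 71.7 / 0.5929 = 121 μg/mL.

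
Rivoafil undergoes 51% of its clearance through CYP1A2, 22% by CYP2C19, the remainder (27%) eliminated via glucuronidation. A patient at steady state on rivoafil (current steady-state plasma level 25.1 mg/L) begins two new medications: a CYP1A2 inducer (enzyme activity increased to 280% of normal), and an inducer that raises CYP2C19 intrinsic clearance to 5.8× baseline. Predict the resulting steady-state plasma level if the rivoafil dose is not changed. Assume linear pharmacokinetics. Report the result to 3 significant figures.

8.44 mg/L

The CYP1A2 pathway (51% of clearance) rises to 2.8× activity: 0.51 × 2.8 = 1.428.
The CYP2C19 pathway (22% of clearance) increases to 5.8× activity: 0.22 × 5.8 = 1.276.
Non-CYP routes (27%) are unchanged.
Relative clearance = 1.428 + 1.276 + 0.27 = 2.974.
Dividing the baseline by the relative clearance: 25.1 / 2.974 = 8.44 mg/L.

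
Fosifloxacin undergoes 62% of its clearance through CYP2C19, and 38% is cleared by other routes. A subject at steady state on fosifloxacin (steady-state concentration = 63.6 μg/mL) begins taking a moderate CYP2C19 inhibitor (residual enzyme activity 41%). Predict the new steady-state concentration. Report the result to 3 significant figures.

CYP2C19: 0.62 × 0.41 = 0.2542
Other: 0.38 (unchanged)
New clearance relative to baseline: 0.2542 + 0.38 = 0.6342.
Steady-state concentration ∝ 1/CL, so new value = 63.6 / 0.6342 = 100 μg/mL.

100 μg/mL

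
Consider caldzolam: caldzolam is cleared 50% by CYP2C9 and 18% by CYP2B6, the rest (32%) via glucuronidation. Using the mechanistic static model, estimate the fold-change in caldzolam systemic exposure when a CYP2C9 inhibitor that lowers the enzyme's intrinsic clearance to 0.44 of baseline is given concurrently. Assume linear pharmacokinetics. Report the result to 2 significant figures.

1.4

The CYP2C9 pathway (50% of clearance) falls to 0.44× activity: 0.5 × 0.44 = 0.22.
CYP2B6 (18%) and the residual 32% are unaffected.
CL_new/CL_old = 0.22 + 0.18 + 0.32 = 0.72.
Since systemic exposure ∝ 1/CL, the ratio is 1 / 0.72 = 1.4.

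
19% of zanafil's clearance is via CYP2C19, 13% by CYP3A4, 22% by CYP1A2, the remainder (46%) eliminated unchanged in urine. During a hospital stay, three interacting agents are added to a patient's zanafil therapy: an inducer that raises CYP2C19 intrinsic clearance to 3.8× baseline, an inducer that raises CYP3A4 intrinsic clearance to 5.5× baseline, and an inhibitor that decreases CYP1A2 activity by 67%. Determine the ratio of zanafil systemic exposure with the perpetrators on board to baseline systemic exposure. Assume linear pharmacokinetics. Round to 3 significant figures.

The CYP2C19 pathway (19% of clearance) increases to 3.8× activity: 0.19 × 3.8 = 0.722.
The CYP3A4 pathway (13% of clearance) is boosted to 5.5× activity: 0.13 × 5.5 = 0.715.
The CYP1A2 pathway (22% of clearance) drops to 0.33× activity: 0.22 × 0.33 = 0.0726.
Non-CYP routes (46%) are unchanged.
Relative clearance = 0.722 + 0.715 + 0.0726 + 0.46 = 1.9696.
Because systemic exposure varies inversely with clearance, the combined effect is 1 / 1.9696 = 0.508.

0.508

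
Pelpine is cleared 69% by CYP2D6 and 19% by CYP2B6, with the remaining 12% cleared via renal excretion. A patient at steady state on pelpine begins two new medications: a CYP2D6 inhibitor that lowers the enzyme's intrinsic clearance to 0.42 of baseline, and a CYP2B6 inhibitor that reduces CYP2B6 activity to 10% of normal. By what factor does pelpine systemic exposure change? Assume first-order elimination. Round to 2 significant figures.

2.3

The CYP2D6 pathway (69% of clearance) falls to 0.42× activity: 0.69 × 0.42 = 0.2898.
The CYP2B6 pathway (19% of clearance) drops to 0.1× activity: 0.19 × 0.1 = 0.019.
The remaining 12% of clearance is unaffected.
CL_new/CL_old = 0.2898 + 0.019 + 0.12 = 0.4288.
Systemic exposure ∝ 1/CL: fold-change = 1 / 0.4288 = 2.3.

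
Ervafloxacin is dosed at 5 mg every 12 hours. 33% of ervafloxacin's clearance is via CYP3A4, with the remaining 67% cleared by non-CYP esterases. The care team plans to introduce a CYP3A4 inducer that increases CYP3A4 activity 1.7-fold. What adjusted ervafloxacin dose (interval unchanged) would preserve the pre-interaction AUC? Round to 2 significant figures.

6.2 mg

The CYP3A4 pathway (33% of clearance) increases to 1.7× activity: 0.33 × 1.7 = 0.561.
The remaining 67% of clearance is unaffected.
Relative clearance = 0.561 + 0.67 = 1.231.
Css,avg = (dose rate)/CL, so holding Css fixed requires dose ∝ CL: 5 × 1.231 = 6.2 mg.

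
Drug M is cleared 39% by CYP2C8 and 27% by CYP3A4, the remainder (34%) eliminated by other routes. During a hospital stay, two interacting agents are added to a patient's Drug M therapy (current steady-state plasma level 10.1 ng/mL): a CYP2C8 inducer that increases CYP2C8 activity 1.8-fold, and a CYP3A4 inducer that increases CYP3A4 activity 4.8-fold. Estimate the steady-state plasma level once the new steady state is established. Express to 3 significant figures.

4.32 ng/mL

The CYP2C8 pathway (39% of clearance) is boosted to 1.8× activity: 0.39 × 1.8 = 0.702.
The CYP3A4 pathway (27% of clearance) rises to 4.8× activity: 0.27 × 4.8 = 1.296.
Non-CYP routes (34%) are unchanged.
CL_new/CL_old = 0.702 + 1.296 + 0.34 = 2.338.
New steady-state plasma level = 10.1 / 2.338 = 4.32 ng/mL (concentration scales inversely with clearance).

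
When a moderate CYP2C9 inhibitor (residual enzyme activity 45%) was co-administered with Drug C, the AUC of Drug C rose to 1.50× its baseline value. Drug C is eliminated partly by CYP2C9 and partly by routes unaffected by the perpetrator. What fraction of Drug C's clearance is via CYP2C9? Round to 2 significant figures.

Write x for the fraction cleared via CYP2C9. The observed AUC change means clearance fell to 1/1.50 = 0.6667 of baseline.
Only the CYP2C9 route changed, so 0.6667 = x·0.45 + (1 − x), giving x = 0.61.

0.61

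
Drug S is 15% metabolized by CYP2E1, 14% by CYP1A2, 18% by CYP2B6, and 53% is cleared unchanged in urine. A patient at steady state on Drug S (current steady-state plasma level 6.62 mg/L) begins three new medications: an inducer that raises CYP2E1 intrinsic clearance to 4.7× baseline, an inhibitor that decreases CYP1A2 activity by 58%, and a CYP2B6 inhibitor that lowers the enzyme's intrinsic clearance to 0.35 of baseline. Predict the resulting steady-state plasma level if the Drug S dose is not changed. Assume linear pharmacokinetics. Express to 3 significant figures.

The CYP2E1 pathway (15% of clearance) is boosted to 4.7× activity: 0.15 × 4.7 = 0.705.
The CYP1A2 pathway (14% of clearance) drops to 0.42× activity: 0.14 × 0.42 = 0.0588.
The CYP2B6 pathway (18% of clearance) is reduced to 0.35× activity: 0.18 × 0.35 = 0.063.
Non-CYP routes (53%) are unchanged.
Relative clearance = 0.705 + 0.0588 + 0.063 + 0.53 = 1.3568.
Steady-state plasma level ∝ 1/CL: new value = 6.62 / 1.3568 = 4.88 mg/L.

4.88 mg/L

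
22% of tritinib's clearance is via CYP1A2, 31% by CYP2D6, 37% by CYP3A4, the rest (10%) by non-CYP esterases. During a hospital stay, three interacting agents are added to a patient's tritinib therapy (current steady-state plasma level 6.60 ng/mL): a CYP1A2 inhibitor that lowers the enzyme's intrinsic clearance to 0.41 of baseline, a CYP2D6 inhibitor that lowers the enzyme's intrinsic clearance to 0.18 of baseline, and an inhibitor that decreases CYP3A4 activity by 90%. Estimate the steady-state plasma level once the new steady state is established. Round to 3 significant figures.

The CYP1A2 pathway (22% of clearance) falls to 0.41× activity: 0.22 × 0.41 = 0.0902.
The CYP2D6 pathway (31% of clearance) drops to 0.18× activity: 0.31 × 0.18 = 0.0558.
The CYP3A4 pathway (37% of clearance) drops to 0.1× activity: 0.37 × 0.1 = 0.037.
The remaining 10% of clearance is unaffected.
CL_new/CL_old = 0.0902 + 0.0558 + 0.037 + 0.1 = 0.283.
Dividing the baseline by the relative clearance: 6.60 / 0.283 = 23.3 ng/mL.

23.3 ng/mL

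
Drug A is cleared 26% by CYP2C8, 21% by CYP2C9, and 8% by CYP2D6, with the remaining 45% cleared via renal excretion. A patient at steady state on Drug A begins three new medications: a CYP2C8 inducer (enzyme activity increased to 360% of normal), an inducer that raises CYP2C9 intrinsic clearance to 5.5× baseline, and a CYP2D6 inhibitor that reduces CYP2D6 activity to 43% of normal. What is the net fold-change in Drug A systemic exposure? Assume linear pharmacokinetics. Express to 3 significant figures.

The CYP2C8 pathway (26% of clearance) increases to 3.6× activity: 0.26 × 3.6 = 0.936.
The CYP2C9 pathway (21% of clearance) increases to 5.5× activity: 0.21 × 5.5 = 1.155.
The CYP2D6 pathway (8% of clearance) drops to 0.43× activity: 0.08 × 0.43 = 0.0344.
Non-CYP routes (45%) are unchanged.
CL_new/CL_old = 0.936 + 1.155 + 0.0344 + 0.45 = 2.5754.
Because systemic exposure varies inversely with clearance, the combined effect is 1 / 2.5754 = 0.388.

0.388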